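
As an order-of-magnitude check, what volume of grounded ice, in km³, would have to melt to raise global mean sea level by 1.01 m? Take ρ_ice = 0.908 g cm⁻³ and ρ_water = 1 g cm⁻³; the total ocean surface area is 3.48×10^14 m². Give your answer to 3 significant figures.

Required water volume = Δh × A = 1.01 m × 3.48×10^14 m² = 3.515×10^14 m³ = 3.515×10^5 km³.
Ice volume = water volume × ρ_w/ρ_ice = 3.515×10^5 × 1000/908 = 3.87×10^5 km³.

≈ 3.87×10^5 km³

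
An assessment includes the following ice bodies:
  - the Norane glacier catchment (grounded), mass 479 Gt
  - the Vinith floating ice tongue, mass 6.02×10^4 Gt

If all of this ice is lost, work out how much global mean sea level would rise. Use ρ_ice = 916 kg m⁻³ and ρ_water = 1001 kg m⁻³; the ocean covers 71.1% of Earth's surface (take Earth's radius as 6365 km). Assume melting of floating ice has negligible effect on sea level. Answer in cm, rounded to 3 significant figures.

≈ 0.132 cm

Norane: 479 Gt = 4.790×10^14 kg; dividing by ρ_w = 1001 kg m⁻³ gives 4.785×10^11 m³ of water.
The Vinith floating ice tongue is floating and already displaces its own weight of water, so its melt adds essentially nothing to sea level.
Total added water ≈ 4.785×10^11 m³ over 3.62×10^14 m² → Δh = 1.32×10^-3 m = 0.132 cm.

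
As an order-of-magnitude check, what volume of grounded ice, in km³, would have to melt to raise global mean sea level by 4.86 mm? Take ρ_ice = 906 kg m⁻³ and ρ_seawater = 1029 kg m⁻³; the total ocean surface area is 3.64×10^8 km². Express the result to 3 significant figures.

≈ 2010 km³

Required water volume = Δh × A = 0.00486 m × 3.64×10^14 m² = 1.769×10^12 m³ = 1769 km³.
Ice volume = water volume × ρ_w/ρ_ice = 1769 × 1029/906 = 2010 km³.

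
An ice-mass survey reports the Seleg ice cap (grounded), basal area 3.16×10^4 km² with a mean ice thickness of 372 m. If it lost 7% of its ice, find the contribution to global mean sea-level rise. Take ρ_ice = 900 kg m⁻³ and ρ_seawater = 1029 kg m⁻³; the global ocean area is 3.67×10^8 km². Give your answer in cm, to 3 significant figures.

≈ 0.196 cm

Seleg: ice volume = 3.16×10^4 km² × 372 m = 1.176×10^4 km³; 0.07 × 1.176×10^4 × (900/1029) = 719.7 km³ of water.
Spread over 3.67×10^14 m² of ocean, Δh = 7.197×10^11 / 3.67×10^14 = 1.96×10^-3 m = 0.196 cm.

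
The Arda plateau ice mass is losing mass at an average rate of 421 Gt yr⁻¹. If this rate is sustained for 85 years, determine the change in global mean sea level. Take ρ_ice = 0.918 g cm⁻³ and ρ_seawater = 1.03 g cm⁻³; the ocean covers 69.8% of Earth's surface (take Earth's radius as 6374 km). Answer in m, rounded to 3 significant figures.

≈ 0.0975 m

Total mass lost = 421 Gt/yr × 85 yr = 3.578×10^4 Gt = 3.578×10^16 kg.
ρ_w = 1.03 g cm⁻³ = 1030 kg m⁻³, so water volume = 3.578×10^16 / 1030 = 3.474×10^13 m³.
Δh = 3.474×10^13 / 3.56×10^14 = 0.0975 m.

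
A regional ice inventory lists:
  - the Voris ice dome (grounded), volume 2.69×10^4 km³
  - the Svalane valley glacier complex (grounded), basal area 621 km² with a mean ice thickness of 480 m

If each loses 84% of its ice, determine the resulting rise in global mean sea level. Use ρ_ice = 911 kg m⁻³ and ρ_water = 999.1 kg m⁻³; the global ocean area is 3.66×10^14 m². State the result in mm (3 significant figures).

Voris: 0.84 × 2.69×10^4 km³ × (911/999.1) = 2.060×10^4 km³ of water.
Svalane: ice volume = 621 km² × 480 m = 298.1 km³; 0.84 × 298.1 × (911/999.1) = 228.3 km³ of water.
Total added water ≈ 2.083×10^13 m³ over 3.66×10^14 m² → Δh = 0.0569 m = 56.9 mm.

≈ 56.9 mm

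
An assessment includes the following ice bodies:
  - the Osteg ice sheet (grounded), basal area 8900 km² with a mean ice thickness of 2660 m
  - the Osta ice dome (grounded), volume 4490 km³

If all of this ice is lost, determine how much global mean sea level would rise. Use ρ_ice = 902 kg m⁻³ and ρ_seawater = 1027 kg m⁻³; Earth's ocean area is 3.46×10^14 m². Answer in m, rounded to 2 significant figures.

Osteg: ice volume = 8900 km² × 2660 m = 2.367×10^4 km³; 2.367×10^4 × (902/1027) = 2.079×10^4 km³ of water.
Osta: 4490 km³ × (902/1027) = 3944 km³ of water.
Total added water ≈ 2.474×10^13 m³ over 3.46×10^14 m² → Δh = 0.0715 m.

≈ 0.071 m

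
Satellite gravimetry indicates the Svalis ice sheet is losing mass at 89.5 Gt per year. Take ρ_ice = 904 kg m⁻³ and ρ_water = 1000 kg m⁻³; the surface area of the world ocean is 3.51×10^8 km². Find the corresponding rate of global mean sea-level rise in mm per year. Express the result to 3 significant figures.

≈ 0.255 mm/yr

ρ_w = 1000 kg m⁻³. Annual water volume added = 89.5 Gt / ρ_w = 8.950×10^13 kg / 1000 kg m⁻³ = 8.950×10^10 m³.
Δh per year = 8.950×10^10 / 3.51×10^14 = 2.55×10^-4 m = 0.255 mm.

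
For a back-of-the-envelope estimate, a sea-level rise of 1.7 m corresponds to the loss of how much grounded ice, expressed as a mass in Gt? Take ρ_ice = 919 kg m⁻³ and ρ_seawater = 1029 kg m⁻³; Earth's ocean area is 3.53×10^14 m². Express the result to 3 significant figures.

≈ 6.18×10^5 Gt

Required water volume = Δh × A = 1.7 m × 3.53×10^14 m² = 6.001×10^14 m³.
ρ_w = 1029 kg m⁻³, so the mass of water = 6.001×10^14 m³ × 1029 kg m⁻³ = 6.175×10^17 kg = 6.18×10^5 Gt (and the same mass of ice, by conservation).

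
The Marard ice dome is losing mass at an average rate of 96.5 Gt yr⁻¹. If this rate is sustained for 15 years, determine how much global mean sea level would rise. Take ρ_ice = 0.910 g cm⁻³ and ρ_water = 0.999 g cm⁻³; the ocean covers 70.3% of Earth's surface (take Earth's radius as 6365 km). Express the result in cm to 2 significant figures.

≈ 0.40 cm

Total mass lost = 96.5 Gt/yr × 15 yr = 1448 Gt = 1.448×10^15 kg.
ρ_w = 0.999 g cm⁻³ = 999 kg m⁻³, so water volume = 1.448×10^15 / 999 = 1.449×10^12 m³.
Δh = 1.449×10^12 / 3.58×10^14 = 4.05×10^-3 m = 0.40 cm.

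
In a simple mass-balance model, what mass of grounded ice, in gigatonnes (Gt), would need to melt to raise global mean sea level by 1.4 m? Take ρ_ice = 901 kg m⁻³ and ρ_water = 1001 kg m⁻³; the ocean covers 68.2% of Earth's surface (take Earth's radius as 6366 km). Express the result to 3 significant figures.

Required water volume = Δh × A = 1.4 m × 3.47×10^14 m² = 4.862×10^14 m³.
ρ_w = 1001 kg m⁻³, so the mass of water = 4.862×10^14 m³ × 1001 kg m⁻³ = 4.867×10^17 kg = 4.87×10^5 Gt (and the same mass of ice, by conservation).

≈ 4.87×10^5 Gt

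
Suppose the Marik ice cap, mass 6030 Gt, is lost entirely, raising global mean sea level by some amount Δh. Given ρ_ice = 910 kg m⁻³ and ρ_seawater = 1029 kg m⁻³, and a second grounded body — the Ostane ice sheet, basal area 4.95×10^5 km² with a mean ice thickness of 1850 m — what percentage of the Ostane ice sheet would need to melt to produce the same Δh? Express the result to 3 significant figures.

≈ 0.724 %

Equal sea-level rise means equal mass of meltwater, i.e. equal mass of ice lost.
Ice mass of Marik: 6.030×10^15 kg; ice mass of Ostane: 8.333×10^17 kg.
Fraction required = 6.030×10^15 / 8.333×10^17 = 7.24×10^-3 → 0.724 %.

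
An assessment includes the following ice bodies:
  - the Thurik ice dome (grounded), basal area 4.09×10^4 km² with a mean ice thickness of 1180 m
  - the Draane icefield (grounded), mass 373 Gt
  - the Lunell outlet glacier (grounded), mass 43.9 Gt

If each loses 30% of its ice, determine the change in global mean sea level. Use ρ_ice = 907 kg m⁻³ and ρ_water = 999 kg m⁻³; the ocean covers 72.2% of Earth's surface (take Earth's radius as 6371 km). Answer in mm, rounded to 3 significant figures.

Thurik: ice volume = 4.09×10^4 km² × 1180 m = 4.826×10^4 km³; 0.3 × 4.826×10^4 × (907/999) = 1.315×10^4 km³ of water.
Draane: 0.3 × 373 Gt = 1.119×10^14 kg; dividing by ρ_w = 999 kg m⁻³ gives 1.120×10^11 m³ of water.
Lunell: 0.3 × 43.9 Gt = 1.317×10^13 kg; dividing by ρ_w = 999 kg m⁻³ gives 1.318×10^10 m³ of water.
Total added water ≈ 1.327×10^13 m³ over 3.68×10^14 m² → Δh = 0.0360 m = 36.0 mm.

≈ 36.0 mm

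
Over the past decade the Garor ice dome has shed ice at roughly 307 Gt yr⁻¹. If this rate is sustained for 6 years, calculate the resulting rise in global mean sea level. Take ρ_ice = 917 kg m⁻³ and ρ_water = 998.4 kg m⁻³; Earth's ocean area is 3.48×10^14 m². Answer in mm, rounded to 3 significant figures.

Total mass lost = 307 Gt/yr × 6 yr = 1842 Gt = 1.842×10^15 kg.
ρ_w = 998.4 kg m⁻³, so water volume = 1.842×10^15 / 998.4 = 1.845×10^12 m³.
Δh = 1.845×10^12 / 3.48×10^14 = 5.30×10^-3 m = 5.30 mm.

≈ 5.30 mm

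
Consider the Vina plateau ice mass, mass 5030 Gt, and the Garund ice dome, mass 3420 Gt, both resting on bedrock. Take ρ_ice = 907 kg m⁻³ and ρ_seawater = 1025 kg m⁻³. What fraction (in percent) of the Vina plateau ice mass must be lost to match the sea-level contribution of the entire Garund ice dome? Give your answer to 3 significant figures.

≈ 68.0 %

Equal sea-level rise means equal mass of meltwater, i.e. equal mass of ice lost.
Ice mass of Garund: 3.420×10^15 kg; ice mass of Vina: 5.030×10^15 kg.
Fraction required = 3.420×10^15 / 5.030×10^15 = 0.680 → 68.0 %.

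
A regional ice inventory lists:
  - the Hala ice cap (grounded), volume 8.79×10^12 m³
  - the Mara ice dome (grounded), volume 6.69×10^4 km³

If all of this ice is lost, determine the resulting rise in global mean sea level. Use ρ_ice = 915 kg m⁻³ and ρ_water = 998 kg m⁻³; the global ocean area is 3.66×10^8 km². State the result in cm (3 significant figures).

Hala: 8.79×10^12 m³ × (915/998) = 8.059×10^12 m³ of water.
Mara: 6.69×10^4 km³ × (915/998) = 6.134×10^4 km³ of water.
Total added water ≈ 6.940×10^13 m³ over 3.66×10^14 m² → Δh = 0.190 m = 19.0 cm.

≈ 19.0 cm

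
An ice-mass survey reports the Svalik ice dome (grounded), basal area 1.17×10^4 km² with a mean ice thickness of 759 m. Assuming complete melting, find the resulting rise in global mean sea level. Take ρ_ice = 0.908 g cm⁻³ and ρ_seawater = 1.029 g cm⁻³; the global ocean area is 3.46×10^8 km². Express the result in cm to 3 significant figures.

≈ 2.26 cm

Svalik: ice volume = 1.17×10^4 km² × 759 m = 8880 km³; 8880 × (908/1029) = 7836 km³ of water.
Spread over 3.46×10^14 m² of ocean, Δh = 7.836×10^12 / 3.46×10^14 = 0.0226 m = 2.26 cm.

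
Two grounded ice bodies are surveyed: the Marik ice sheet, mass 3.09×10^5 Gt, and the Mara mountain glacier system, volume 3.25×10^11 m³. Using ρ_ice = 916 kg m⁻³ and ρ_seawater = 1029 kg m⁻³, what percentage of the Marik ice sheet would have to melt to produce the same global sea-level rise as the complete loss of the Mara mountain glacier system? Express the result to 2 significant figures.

Equal sea-level rise means equal mass of meltwater, i.e. equal mass of ice lost.
Ice mass of Mara: 2.977×10^14 kg; ice mass of Marik: 3.090×10^17 kg.
Fraction required = 2.977×10^14 / 3.090×10^17 = 9.63×10^-4 → 0.096 %.

≈ 0.096 %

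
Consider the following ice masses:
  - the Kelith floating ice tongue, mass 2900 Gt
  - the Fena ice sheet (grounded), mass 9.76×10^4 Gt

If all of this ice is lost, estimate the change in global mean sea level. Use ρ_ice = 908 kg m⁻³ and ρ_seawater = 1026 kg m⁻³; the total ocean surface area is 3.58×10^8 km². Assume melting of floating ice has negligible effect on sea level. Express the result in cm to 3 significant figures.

The Kelith floating ice tongue is floating and already displaces its own weight of water, so its melt adds essentially nothing to sea level.
Fena: 9.76×10^4 Gt = 9.760×10^16 kg; dividing by ρ_w = 1026 kg m⁻³ gives 9.513×10^13 m³ of water.
Total added water ≈ 9.513×10^13 m³ over 3.58×10^14 m² → Δh = 0.266 m = 26.6 cm.

≈ 26.6 cm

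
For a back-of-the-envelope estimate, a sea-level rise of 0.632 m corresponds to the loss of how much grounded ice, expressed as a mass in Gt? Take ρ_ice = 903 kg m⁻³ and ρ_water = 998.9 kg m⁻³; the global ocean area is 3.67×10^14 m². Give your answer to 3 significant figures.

≈ 2.32×10^5 Gt

Required water volume = Δh × A = 0.632 m × 3.67×10^14 m² = 2.319×10^14 m³.
ρ_w = 998.9 kg m⁻³, so the mass of water = 2.319×10^14 m³ × 998.9 kg m⁻³ = 2.317×10^17 kg = 2.32×10^5 Gt (and the same mass of ice, by conservation).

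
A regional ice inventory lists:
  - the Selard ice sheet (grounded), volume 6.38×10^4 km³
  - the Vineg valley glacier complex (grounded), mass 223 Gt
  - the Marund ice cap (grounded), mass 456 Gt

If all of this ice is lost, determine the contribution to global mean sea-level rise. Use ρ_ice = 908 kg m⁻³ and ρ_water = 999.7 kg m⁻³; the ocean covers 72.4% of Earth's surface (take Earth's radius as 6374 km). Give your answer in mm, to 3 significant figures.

≈ 159 mm

Selard: 6.38×10^4 km³ × (908/999.7) = 5.795×10^4 km³ of water.
Vineg: 223 Gt = 2.230×10^14 kg; dividing by ρ_w = 999.7 kg m⁻³ gives 2.231×10^11 m³ of water.
Marund: 456 Gt = 4.560×10^14 kg; dividing by ρ_w = 999.7 kg m⁻³ gives 4.561×10^11 m³ of water.
Total added water ≈ 5.863×10^13 m³ over 3.70×10^14 m² → Δh = 0.159 m = 159 mm.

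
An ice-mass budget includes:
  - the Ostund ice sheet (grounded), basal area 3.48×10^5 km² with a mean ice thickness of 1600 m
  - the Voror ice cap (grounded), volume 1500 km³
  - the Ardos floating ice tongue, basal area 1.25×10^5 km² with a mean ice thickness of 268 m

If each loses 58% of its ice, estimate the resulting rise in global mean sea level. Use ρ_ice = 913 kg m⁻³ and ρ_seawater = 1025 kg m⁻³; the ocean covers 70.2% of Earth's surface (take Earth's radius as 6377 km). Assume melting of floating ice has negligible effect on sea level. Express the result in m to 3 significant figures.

Ostund: ice volume = 3.48×10^5 km² × 1600 m = 5.568×10^5 km³; 0.58 × 5.568×10^5 × (913/1025) = 2.877×10^5 km³ of water.
Voror: 0.58 × 1500 km³ × (913/1025) = 774.9 km³ of water.
The Ardos floating ice tongue is floating and already displaces its own weight of water, so its melt adds essentially nothing to sea level.
Total added water ≈ 2.884×10^14 m³ over 3.59×10^14 m² → Δh = 0.804 m.

≈ 0.804 m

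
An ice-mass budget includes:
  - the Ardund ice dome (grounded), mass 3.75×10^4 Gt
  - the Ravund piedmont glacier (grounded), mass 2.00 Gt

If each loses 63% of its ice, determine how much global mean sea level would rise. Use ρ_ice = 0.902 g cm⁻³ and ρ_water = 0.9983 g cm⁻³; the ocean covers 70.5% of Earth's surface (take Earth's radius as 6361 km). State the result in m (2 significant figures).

≈ 0.066 m

Ardund: 0.63 × 3.75×10^4 Gt = 2.362×10^16 kg; dividing by ρ_w = 0.9983 g cm⁻³ = 998.3 kg m⁻³ gives 2.367×10^13 m³ of water.
Ravund: 0.63 × 2.00 Gt = 1.260×10^12 kg; dividing by ρ_w = 998.3 kg m⁻³ gives 1.262×10^9 m³ of water.
Total added water ≈ 2.367×10^13 m³ over 3.58×10^14 m² → Δh = 0.0660 m.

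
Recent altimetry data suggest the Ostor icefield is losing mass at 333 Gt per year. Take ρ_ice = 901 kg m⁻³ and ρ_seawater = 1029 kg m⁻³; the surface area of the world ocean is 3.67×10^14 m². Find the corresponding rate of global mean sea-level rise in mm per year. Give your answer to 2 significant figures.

≈ 0.88 mm/yr

ρ_w = 1029 kg m⁻³. Annual water volume added = 333 Gt / ρ_w = 3.330×10^14 kg / 1029 kg m⁻³ = 3.236×10^11 m³.
Δh per year = 3.236×10^11 / 3.67×10^14 = 8.82×10^-4 m = 0.88 mm.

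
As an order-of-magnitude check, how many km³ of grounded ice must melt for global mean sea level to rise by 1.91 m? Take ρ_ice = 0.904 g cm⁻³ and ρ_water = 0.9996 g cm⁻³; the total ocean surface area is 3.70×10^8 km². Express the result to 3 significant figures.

Required water volume = Δh × A = 1.91 m × 3.70×10^14 m² = 7.067×10^14 m³ = 7.067×10^5 km³.
Ice volume = water volume × ρ_w/ρ_ice = 7.067×10^5 × 999.6/904 = 7.81×10^5 km³.

≈ 7.81×10^5 km³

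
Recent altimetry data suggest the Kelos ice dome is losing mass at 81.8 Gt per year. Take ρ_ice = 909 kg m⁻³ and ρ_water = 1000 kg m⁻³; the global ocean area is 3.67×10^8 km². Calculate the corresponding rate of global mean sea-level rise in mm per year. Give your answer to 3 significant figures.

≈ 0.223 mm/yr

ρ_w = 1000 kg m⁻³. Annual water volume added = 81.8 Gt / ρ_w = 8.180×10^13 kg / 1000 kg m⁻³ = 8.180×10^10 m³.
Δh per year = 8.180×10^10 / 3.67×10^14 = 2.23×10^-4 m = 0.223 mm.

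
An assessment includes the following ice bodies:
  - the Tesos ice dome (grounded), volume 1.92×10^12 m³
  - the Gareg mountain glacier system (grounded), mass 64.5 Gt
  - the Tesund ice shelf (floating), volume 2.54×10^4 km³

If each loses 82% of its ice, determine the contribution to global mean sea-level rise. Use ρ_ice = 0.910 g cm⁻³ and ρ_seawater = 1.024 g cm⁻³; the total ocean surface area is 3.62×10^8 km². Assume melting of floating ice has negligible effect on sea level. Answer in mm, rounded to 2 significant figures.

≈ 4.0 mm

Tesos: 0.82 × 1.92×10^12 m³ × (910/1024) = 1.399×10^12 m³ of water.
Gareg: 0.82 × 64.5 Gt = 5.289×10^13 kg; dividing by ρ_w = 1.024 g cm⁻³ = 1024 kg m⁻³ gives 5.165×10^10 m³ of water.
The Tesund ice shelf is floating and already displaces its own weight of water, so its melt adds essentially nothing to sea level.
Total added water ≈ 1.451×10^12 m³ over 3.62×10^14 m² → Δh = 4.01×10^-3 m = 4.0 mm.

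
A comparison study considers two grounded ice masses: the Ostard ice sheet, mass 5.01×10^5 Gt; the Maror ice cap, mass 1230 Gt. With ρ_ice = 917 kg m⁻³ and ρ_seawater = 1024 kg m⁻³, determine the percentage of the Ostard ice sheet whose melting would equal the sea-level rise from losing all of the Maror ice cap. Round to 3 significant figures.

≈ 0.246 %

Equal sea-level rise means equal mass of meltwater, i.e. equal mass of ice lost.
Ice mass of Maror: 1.230×10^15 kg; ice mass of Ostard: 5.010×10^17 kg.
Fraction required = 1.230×10^15 / 5.010×10^17 = 2.46×10^-3 → 0.246 %.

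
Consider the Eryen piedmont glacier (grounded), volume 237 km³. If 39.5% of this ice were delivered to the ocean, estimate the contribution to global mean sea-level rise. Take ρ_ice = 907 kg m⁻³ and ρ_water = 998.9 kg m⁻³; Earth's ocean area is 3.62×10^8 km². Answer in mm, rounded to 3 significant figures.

Eryen: 0.395 × 237 km³ × (907/998.9) = 85.00 km³ of water.
Spread over 3.62×10^14 m² of ocean, Δh = 8.500×10^10 / 3.62×10^14 = 2.35×10^-4 m = 0.235 mm.

≈ 0.235 mm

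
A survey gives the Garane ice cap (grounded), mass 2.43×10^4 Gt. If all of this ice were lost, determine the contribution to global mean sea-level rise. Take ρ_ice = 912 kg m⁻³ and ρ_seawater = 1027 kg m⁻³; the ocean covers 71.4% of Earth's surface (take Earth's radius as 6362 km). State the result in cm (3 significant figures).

Garane: 2.43×10^4 Gt = 2.430×10^16 kg; dividing by ρ_w = 1027 kg m⁻³ gives 2.366×10^13 m³ of water.
Spread over 3.63×10^14 m² of ocean, Δh = 2.366×10^13 / 3.63×10^14 = 0.0652 m = 6.52 cm.

≈ 6.52 cm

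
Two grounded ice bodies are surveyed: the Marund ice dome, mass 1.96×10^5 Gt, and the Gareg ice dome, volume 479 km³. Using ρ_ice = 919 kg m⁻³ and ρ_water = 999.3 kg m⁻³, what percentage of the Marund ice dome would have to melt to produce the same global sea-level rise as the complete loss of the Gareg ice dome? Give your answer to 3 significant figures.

≈ 0.225 %

Equal sea-level rise means equal mass of meltwater, i.e. equal mass of ice lost.
Ice mass of Gareg: 4.402×10^14 kg; ice mass of Marund: 1.960×10^17 kg.
Fraction required = 4.402×10^14 / 1.960×10^17 = 2.25×10^-3 → 0.225 %.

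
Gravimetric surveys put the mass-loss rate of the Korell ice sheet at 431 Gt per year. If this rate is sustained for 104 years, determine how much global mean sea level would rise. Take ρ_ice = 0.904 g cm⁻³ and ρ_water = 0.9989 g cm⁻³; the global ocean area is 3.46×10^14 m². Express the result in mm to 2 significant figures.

≈ 130 mm

Total mass lost = 431 Gt/yr × 104 yr = 4.482×10^4 Gt = 4.482×10^16 kg.
ρ_w = 0.9989 g cm⁻³ = 998.9 kg m⁻³, so water volume = 4.482×10^16 / 998.9 = 4.487×10^13 m³.
Δh = 4.487×10^13 / 3.46×10^14 = 0.130 m = 130 mm.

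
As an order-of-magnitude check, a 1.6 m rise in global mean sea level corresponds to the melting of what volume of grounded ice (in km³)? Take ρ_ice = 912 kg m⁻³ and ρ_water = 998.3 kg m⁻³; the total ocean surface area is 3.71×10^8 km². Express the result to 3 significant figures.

Required water volume = Δh × A = 1.6 m × 3.71×10^14 m² = 5.936×10^14 m³ = 5.936×10^5 km³.
Ice volume = water volume × ρ_w/ρ_ice = 5.936×10^5 × 998.3/912 = 6.50×10^5 km³.

≈ 6.50×10^5 km³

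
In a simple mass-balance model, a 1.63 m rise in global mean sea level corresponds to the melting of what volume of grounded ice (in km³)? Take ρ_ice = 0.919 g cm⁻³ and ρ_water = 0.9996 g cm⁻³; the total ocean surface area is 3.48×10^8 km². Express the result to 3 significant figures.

Required water volume = Δh × A = 1.63 m × 3.48×10^14 m² = 5.672×10^14 m³ = 5.672×10^5 km³.
Ice volume = water volume × ρ_w/ρ_ice = 5.672×10^5 × 999.6/919 = 6.17×10^5 km³.

≈ 6.17×10^5 km³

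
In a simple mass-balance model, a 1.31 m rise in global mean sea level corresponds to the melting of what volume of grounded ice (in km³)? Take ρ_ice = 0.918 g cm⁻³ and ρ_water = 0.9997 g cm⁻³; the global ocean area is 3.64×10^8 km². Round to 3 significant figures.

Required water volume = Δh × A = 1.31 m × 3.64×10^14 m² = 4.768×10^14 m³ = 4.768×10^5 km³.
Ice volume = water volume × ρ_w/ρ_ice = 4.768×10^5 × 999.7/918 = 5.19×10^5 km³.

≈ 5.19×10^5 km³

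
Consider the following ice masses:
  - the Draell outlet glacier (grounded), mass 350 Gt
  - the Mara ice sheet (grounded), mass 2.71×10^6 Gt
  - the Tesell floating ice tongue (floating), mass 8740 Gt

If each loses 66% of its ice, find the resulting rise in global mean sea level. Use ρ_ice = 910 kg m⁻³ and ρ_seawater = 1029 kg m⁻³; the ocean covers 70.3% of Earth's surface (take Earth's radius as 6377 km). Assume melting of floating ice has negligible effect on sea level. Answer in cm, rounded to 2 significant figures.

Draell: 0.66 × 350 Gt = 2.310×10^14 kg; dividing by ρ_w = 1029 kg m⁻³ gives 2.245×10^11 m³ of water.
Mara: 0.66 × 2.71×10^6 Gt = 1.789×10^18 kg; dividing by ρ_w = 1029 kg m⁻³ gives 1.738×10^15 m³ of water.
The Tesell floating ice tongue is floating and already displaces its own weight of water, so its melt adds essentially nothing to sea level.
Total added water ≈ 1.738×10^15 m³ over 3.59×10^14 m² → Δh = 4.84 m = 480 cm.

≈ 480 cm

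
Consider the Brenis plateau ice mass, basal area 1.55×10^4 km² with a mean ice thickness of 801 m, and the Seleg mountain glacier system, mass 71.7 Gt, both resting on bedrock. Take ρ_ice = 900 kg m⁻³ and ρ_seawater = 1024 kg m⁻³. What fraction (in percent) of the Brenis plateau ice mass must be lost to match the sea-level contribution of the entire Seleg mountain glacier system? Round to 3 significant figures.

Equal sea-level rise means equal mass of meltwater, i.e. equal mass of ice lost.
Ice mass of Seleg: 7.170×10^13 kg; ice mass of Brenis: 1.117×10^16 kg.
Fraction required = 7.170×10^13 / 1.117×10^16 = 6.42×10^-3 → 0.642 %.

≈ 0.642 %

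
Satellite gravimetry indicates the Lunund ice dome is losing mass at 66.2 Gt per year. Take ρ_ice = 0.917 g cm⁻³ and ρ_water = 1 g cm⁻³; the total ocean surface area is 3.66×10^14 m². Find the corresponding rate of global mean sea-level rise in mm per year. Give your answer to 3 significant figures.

≈ 0.181 mm/yr

ρ_w = 1 g cm⁻³ = 1000 kg m⁻³. Annual water volume added = 66.2 Gt / ρ_w = 6.620×10^13 kg / 1000 kg m⁻³ = 6.620×10^10 m³.
Δh per year = 6.620×10^10 / 3.66×10^14 = 1.81×10^-4 m = 0.181 mm.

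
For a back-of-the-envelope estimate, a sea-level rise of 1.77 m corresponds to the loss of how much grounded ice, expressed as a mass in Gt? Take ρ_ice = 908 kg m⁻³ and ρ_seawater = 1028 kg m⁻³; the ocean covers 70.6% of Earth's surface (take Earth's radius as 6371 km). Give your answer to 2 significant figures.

≈ 6.6×10^5 Gt

Required water volume = Δh × A = 1.77 m × 3.60×10^14 m² = 6.374×10^14 m³.
ρ_w = 1028 kg m⁻³, so the mass of water = 6.374×10^14 m³ × 1028 kg m⁻³ = 6.552×10^17 kg = 6.6×10^5 Gt (and the same mass of ice, by conservation).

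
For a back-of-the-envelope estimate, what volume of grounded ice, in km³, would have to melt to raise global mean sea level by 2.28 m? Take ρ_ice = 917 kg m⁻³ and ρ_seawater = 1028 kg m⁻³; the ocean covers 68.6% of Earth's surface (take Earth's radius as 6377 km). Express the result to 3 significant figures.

Required water volume = Δh × A = 2.28 m × 3.51×10^14 m² = 7.993×10^14 m³ = 7.993×10^5 km³.
Ice volume = water volume × ρ_w/ρ_ice = 7.993×10^5 × 1028/917 = 8.96×10^5 km³.

≈ 8.96×10^5 km³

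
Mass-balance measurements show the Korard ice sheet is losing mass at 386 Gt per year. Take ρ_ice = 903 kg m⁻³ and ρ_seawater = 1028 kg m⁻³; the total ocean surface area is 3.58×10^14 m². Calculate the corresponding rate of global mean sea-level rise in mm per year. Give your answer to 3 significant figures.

≈ 1.05 mm/yr

ρ_w = 1028 kg m⁻³. Annual water volume added = 386 Gt / ρ_w = 3.860×10^14 kg / 1028 kg m⁻³ = 3.755×10^11 m³.
Δh per year = 3.755×10^11 / 3.58×10^14 = 1.05×10^-3 m = 1.05 mm.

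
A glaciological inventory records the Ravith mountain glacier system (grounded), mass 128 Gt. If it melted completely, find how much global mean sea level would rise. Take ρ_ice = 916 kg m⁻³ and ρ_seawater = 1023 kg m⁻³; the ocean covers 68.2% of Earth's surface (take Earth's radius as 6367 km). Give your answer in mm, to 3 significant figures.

≈ 0.360 mm

Ravith: 128 Gt = 1.280×10^14 kg; dividing by ρ_w = 1023 kg m⁻³ gives 1.251×10^11 m³ of water.
Spread over 3.47×10^14 m² of ocean, Δh = 1.251×10^11 / 3.47×10^14 = 3.60×10^-4 m = 0.360 mm.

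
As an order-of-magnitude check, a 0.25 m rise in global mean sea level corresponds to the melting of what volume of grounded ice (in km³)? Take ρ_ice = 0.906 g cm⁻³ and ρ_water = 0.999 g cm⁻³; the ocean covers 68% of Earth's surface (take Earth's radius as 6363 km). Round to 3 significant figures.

Required water volume = Δh × A = 0.25 m × 3.46×10^14 m² = 8.649×10^13 m³ = 8.649×10^4 km³.
Ice volume = water volume × ρ_w/ρ_ice = 8.649×10^4 × 999/906 = 9.54×10^4 km³.

≈ 9.54×10^4 km³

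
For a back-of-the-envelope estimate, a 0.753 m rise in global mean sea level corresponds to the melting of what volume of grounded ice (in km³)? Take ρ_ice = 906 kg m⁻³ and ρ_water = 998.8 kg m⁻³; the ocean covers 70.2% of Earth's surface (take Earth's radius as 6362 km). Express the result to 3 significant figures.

≈ 2.96×10^5 km³

Required water volume = Δh × A = 0.753 m × 3.57×10^14 m² = 2.689×10^14 m³ = 2.689×10^5 km³.
Ice volume = water volume × ρ_w/ρ_ice = 2.689×10^5 × 998.8/906 = 2.96×10^5 km³.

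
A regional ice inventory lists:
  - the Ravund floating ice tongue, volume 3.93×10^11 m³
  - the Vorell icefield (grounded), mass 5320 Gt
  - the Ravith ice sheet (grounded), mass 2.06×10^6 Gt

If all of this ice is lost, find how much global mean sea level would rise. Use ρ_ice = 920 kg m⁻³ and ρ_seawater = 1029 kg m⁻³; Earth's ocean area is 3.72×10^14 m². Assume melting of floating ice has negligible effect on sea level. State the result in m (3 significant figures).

≈ 5.40 m

The Ravund floating ice tongue is floating and already displaces its own weight of water, so its melt adds essentially nothing to sea level.
Vorell: 5320 Gt = 5.320×10^15 kg; dividing by ρ_w = 1029 kg m⁻³ gives 5.170×10^12 m³ of water.
Ravith: 2.06×10^6 Gt = 2.060×10^18 kg; dividing by ρ_w = 1029 kg m⁻³ gives 2.002×10^15 m³ of water.
Total added water ≈ 2.007×10^15 m³ over 3.72×10^14 m² → Δh = 5.40 m.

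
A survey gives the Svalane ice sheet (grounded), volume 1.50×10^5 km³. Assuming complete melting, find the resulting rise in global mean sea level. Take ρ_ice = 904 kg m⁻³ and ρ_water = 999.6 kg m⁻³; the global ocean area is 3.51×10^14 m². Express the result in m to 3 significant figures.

Svalane: 1.50×10^5 km³ × (904/999.6) = 1.357×10^5 km³ of water.
Spread over 3.51×10^14 m² of ocean, Δh = 1.357×10^14 / 3.51×10^14 = 0.386 m.

≈ 0.386 m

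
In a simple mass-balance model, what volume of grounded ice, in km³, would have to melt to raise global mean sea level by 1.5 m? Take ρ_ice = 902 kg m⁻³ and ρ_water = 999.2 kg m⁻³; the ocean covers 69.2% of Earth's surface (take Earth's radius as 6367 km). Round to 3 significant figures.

Required water volume = Δh × A = 1.5 m × 3.53×10^14 m² = 5.288×10^14 m³ = 5.288×10^5 km³.
Ice volume = water volume × ρ_w/ρ_ice = 5.288×10^5 × 999.2/902 = 5.86×10^5 km³.

≈ 5.86×10^5 km³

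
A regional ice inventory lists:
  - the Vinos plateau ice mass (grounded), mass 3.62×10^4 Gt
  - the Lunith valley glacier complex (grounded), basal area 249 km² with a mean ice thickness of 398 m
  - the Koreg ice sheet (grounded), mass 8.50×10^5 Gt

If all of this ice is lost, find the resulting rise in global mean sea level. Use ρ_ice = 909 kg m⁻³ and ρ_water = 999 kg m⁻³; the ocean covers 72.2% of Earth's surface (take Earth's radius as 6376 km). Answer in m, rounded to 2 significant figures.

Vinos: 3.62×10^4 Gt = 3.620×10^16 kg; dividing by ρ_w = 999 kg m⁻³ gives 3.624×10^13 m³ of water.
Lunith: ice volume = 249 km² × 398 m = 99.10 km³; 99.10 × (909/999) = 90.17 km³ of water.
Koreg: 8.50×10^5 Gt = 8.500×10^17 kg; dividing by ρ_w = 999 kg m⁻³ gives 8.509×10^14 m³ of water.
Total added water ≈ 8.872×10^14 m³ over 3.69×10^14 m² → Δh = 2.41 m.

≈ 2.4 m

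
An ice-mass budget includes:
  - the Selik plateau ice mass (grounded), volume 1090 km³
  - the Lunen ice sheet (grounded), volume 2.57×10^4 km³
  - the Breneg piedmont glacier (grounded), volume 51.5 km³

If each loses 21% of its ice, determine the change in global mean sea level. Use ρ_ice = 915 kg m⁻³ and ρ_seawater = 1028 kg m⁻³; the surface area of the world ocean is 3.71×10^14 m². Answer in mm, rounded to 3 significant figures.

≈ 13.5 mm

Selik: 0.21 × 1090 km³ × (915/1028) = 203.7 km³ of water.
Lunen: 0.21 × 2.57×10^4 km³ × (915/1028) = 4804 km³ of water.
Breneg: 0.21 × 51.5 km³ × (915/1028) = 9.626 km³ of water.
Total added water ≈ 5.017×10^12 m³ over 3.71×10^14 m² → Δh = 0.0135 m = 13.5 mm.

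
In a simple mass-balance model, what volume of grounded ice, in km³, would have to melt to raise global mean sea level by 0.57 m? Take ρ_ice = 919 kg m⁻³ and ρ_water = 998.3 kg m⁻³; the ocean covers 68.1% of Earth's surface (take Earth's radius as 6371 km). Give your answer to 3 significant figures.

≈ 2.15×10^5 km³

Required water volume = Δh × A = 0.57 m × 3.47×10^14 m² = 1.980×10^14 m³ = 1.980×10^5 km³.
Ice volume = water volume × ρ_w/ρ_ice = 1.980×10^5 × 998.3/919 = 2.15×10^5 km³.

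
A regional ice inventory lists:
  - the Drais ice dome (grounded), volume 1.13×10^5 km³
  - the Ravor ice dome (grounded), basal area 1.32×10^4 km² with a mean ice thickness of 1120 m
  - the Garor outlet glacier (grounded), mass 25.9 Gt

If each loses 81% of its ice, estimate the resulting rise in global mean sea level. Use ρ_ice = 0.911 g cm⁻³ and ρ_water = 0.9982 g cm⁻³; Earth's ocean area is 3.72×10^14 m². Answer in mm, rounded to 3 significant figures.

≈ 254 mm

Drais: 0.81 × 1.13×10^5 km³ × (911/998.2) = 8.353×10^4 km³ of water.
Ravor: ice volume = 1.32×10^4 km² × 1120 m = 1.478×10^4 km³; 0.81 × 1.478×10^4 × (911/998.2) = 1.093×10^4 km³ of water.
Garor: 0.81 × 25.9 Gt = 2.098×10^13 kg; dividing by ρ_w = 0.9982 g cm⁻³ = 998.2 kg m⁻³ gives 2.102×10^10 m³ of water.
Total added water ≈ 9.448×10^13 m³ over 3.72×10^14 m² → Δh = 0.254 m = 254 mm.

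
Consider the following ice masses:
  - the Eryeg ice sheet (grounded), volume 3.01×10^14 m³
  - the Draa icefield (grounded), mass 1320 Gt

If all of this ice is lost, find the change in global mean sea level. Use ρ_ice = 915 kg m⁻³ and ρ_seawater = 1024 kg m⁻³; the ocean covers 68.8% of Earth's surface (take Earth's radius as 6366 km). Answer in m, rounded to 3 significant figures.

≈ 0.771 m

Eryeg: 3.01×10^14 m³ × (915/1024) = 2.690×10^14 m³ of water.
Draa: 1320 Gt = 1.320×10^15 kg; dividing by ρ_w = 1024 kg m⁻³ gives 1.289×10^12 m³ of water.
Total added water ≈ 2.702×10^14 m³ over 3.50×10^14 m² → Δh = 0.771 m.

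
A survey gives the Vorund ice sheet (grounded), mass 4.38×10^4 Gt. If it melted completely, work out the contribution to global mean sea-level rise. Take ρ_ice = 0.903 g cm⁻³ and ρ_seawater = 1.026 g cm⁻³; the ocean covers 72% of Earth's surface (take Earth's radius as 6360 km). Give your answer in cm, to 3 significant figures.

Vorund: 4.38×10^4 Gt = 4.380×10^16 kg; dividing by ρ_w = 1.026 g cm⁻³ = 1026 kg m⁻³ gives 4.269×10^13 m³ of water.
Spread over 3.66×10^14 m² of ocean, Δh = 4.269×10^13 / 3.66×10^14 = 0.117 m = 11.7 cm.

≈ 11.7 cm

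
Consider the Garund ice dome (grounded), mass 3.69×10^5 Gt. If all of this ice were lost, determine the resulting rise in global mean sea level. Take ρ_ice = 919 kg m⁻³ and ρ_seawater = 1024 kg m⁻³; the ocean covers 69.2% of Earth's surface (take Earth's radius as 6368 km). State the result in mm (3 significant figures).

Garund: 3.69×10^5 Gt = 3.690×10^17 kg; dividing by ρ_w = 1024 kg m⁻³ gives 3.604×10^14 m³ of water.
Spread over 3.53×10^14 m² of ocean, Δh = 3.604×10^14 / 3.53×10^14 = 1.02 m = 1020 mm.

≈ 1020 mm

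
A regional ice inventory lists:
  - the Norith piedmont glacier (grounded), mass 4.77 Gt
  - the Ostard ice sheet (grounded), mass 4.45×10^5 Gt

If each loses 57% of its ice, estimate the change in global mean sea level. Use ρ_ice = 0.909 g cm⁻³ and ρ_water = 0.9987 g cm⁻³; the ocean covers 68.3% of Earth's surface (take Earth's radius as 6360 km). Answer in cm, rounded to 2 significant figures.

Norith: 0.57 × 4.77 Gt = 2.719×10^12 kg; dividing by ρ_w = 0.9987 g cm⁻³ = 998.7 kg m⁻³ gives 2.722×10^9 m³ of water.
Ostard: 0.57 × 4.45×10^5 Gt = 2.536×10^17 kg; dividing by ρ_w = 998.7 kg m⁻³ gives 2.540×10^14 m³ of water.
Total added water ≈ 2.540×10^14 m³ over 3.47×10^14 m² → Δh = 0.732 m = 73 cm.

≈ 73 cm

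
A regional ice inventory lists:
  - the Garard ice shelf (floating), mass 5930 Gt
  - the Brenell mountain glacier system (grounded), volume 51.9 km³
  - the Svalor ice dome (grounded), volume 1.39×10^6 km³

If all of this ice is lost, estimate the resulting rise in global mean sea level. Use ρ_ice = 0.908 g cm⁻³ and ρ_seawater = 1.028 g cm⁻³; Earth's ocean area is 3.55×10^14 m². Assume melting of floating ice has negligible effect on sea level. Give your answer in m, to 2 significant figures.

≈ 3.5 m

The Garard ice shelf is floating and already displaces its own weight of water, so its melt adds essentially nothing to sea level.
Brenell: 51.9 km³ × (908/1028) = 45.84 km³ of water.
Svalor: 1.39×10^6 km³ × (908/1028) = 1.228×10^6 km³ of water.
Total added water ≈ 1.228×10^15 m³ over 3.55×10^14 m² → Δh = 3.46 m.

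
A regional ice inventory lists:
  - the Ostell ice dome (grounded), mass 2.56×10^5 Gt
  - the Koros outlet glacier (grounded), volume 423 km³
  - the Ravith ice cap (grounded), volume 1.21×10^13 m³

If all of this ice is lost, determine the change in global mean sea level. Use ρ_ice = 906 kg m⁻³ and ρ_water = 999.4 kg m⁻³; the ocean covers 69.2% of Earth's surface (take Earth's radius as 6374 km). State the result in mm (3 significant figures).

Ostell: 2.56×10^5 Gt = 2.560×10^17 kg; dividing by ρ_w = 999.4 kg m⁻³ gives 2.562×10^14 m³ of water.
Koros: 423 km³ × (906/999.4) = 383.5 km³ of water.
Ravith: 1.21×10^13 m³ × (906/999.4) = 1.097×10^13 m³ of water.
Total added water ≈ 2.675×10^14 m³ over 3.53×10^14 m² → Δh = 0.757 m = 757 mm.

≈ 757 mm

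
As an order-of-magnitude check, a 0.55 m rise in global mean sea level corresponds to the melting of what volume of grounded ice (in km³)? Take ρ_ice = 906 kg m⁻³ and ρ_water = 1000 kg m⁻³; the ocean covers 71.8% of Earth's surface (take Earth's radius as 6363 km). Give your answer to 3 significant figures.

Required water volume = Δh × A = 0.55 m × 3.65×10^14 m² = 2.009×10^14 m³ = 2.009×10^5 km³.
Ice volume = water volume × ρ_w/ρ_ice = 2.009×10^5 × 1000/906 = 2.22×10^5 km³.

≈ 2.22×10^5 km³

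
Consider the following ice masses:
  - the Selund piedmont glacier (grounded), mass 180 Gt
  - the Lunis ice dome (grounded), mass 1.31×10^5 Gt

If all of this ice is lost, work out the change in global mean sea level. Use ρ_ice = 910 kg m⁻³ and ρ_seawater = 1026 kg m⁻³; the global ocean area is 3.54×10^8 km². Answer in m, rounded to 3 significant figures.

Selund: 180 Gt = 1.800×10^14 kg; dividing by ρ_w = 1026 kg m⁻³ gives 1.754×10^11 m³ of water.
Lunis: 1.31×10^5 Gt = 1.310×10^17 kg; dividing by ρ_w = 1026 kg m⁻³ gives 1.277×10^14 m³ of water.
Total added water ≈ 1.279×10^14 m³ over 3.54×10^14 m² → Δh = 0.361 m.

≈ 0.361 m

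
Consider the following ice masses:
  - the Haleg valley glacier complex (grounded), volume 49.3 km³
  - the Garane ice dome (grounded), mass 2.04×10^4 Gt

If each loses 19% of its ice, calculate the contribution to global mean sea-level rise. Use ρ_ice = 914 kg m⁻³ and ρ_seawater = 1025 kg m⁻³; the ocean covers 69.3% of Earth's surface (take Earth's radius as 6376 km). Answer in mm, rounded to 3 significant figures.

Haleg: 0.19 × 49.3 km³ × (914/1025) = 8.353 km³ of water.
Garane: 0.19 × 2.04×10^4 Gt = 3.876×10^15 kg; dividing by ρ_w = 1025 kg m⁻³ gives 3.781×10^12 m³ of water.
Total added water ≈ 3.790×10^12 m³ over 3.54×10^14 m² → Δh = 0.0107 m = 10.7 mm.

≈ 10.7 mm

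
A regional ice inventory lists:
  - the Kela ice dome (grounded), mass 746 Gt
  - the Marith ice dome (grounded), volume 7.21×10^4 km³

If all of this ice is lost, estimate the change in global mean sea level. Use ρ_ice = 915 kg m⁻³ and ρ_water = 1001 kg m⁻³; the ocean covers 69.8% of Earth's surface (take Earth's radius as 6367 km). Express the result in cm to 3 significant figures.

≈ 18.7 cm

Kela: 746 Gt = 7.460×10^14 kg; dividing by ρ_w = 1001 kg m⁻³ gives 7.453×10^11 m³ of water.
Marith: 7.21×10^4 km³ × (915/1001) = 6.591×10^4 km³ of water.
Total added water ≈ 6.665×10^13 m³ over 3.56×10^14 m² → Δh = 0.187 m = 18.7 cm.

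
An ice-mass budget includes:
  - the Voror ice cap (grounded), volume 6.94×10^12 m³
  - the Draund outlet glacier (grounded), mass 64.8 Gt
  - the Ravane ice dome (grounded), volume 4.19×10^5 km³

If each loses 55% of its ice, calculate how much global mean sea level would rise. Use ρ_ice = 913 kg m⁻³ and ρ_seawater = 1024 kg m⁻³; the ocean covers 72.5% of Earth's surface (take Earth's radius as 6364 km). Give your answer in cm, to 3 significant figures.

≈ 56.6 cm

Voror: 0.55 × 6.94×10^12 m³ × (913/1024) = 3.403×10^12 m³ of water.
Draund: 0.55 × 64.8 Gt = 3.564×10^13 kg; dividing by ρ_w = 1024 kg m⁻³ gives 3.480×10^10 m³ of water.
Ravane: 0.55 × 4.19×10^5 km³ × (913/1024) = 2.055×10^5 km³ of water.
Total added water ≈ 2.089×10^14 m³ over 3.69×10^14 m² → Δh = 0.566 m = 56.6 cm.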